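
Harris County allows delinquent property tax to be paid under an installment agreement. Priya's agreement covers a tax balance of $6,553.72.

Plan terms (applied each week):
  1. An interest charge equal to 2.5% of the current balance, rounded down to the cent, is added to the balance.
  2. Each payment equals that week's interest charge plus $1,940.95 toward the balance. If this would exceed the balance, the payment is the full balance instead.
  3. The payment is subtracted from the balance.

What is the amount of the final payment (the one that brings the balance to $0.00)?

Week 1: $6,553.72 +$163.84 interest = $6,717.56; pay $2,104.79 → $4,612.77
Week 2: $4,612.77 +$115.31 interest = $4,728.08; pay $2,056.26 → $2,671.82
Week 3: $2,671.82 +$66.79 interest = $2,738.61; pay $2,007.74 → $730.87
Week 4: $730.87 +$18.27 interest = $749.14; pay $749.14 → $0.00

$749.14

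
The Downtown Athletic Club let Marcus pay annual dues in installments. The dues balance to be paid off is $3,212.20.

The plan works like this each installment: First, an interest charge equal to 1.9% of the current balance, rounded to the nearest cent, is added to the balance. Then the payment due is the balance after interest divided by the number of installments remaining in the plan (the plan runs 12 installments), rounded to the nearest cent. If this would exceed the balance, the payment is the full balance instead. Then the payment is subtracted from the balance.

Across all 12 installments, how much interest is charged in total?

Installment 1: $3,212.20 +$61.03 interest = $3,273.23; pay $272.77 → $3,000.46
Installment 2: $3,000.46 +$57.01 interest = $3,057.47; pay $277.95 → $2,779.52
Installment 3: $2,779.52 +$52.81 interest = $2,832.33; pay $283.23 → $2,549.10
Installment 4: $2,549.10 +$48.43 interest = $2,597.53; pay $288.61 → $2,308.92
Installment 5: $2,308.92 +$43.87 interest = $2,352.79; pay $294.10 → $2,058.69
Installment 6: $2,058.69 +$39.12 interest = $2,097.81; pay $299.69 → $1,798.12
Installment 7: $1,798.12 +$34.16 interest = $1,832.28; pay $305.38 → $1,526.90
Installment 8: $1,526.90 +$29.01 interest = $1,555.91; pay $311.18 → $1,244.73
Installment 9: $1,244.73 +$23.65 interest = $1,268.38; pay $317.10 → $951.28
Installment 10: $951.28 +$18.07 interest = $969.35; pay $323.12 → $646.23
Installment 11: $646.23 +$12.28 interest = $658.51; pay $329.26 → $329.25
Installment 12: $329.25 +$6.26 interest = $335.51; pay $335.51 → $0.00
Total interest: $61.03 + $57.01 + $52.81 + $48.43 + $43.87 + $39.12 + $34.16 + $29.01 + $23.65 + $18.07 + $12.28 + $6.26 = $425.70

$425.70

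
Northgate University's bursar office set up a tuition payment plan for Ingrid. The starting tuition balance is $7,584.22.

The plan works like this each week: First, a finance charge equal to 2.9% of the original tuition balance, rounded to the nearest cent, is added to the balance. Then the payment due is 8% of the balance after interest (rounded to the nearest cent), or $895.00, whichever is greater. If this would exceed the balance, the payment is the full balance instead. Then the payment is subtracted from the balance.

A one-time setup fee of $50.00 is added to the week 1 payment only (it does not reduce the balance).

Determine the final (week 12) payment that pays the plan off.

Week 1: opening $7,584.22; interest $219.94 → $7,804.16; payment $895.00 (+ $50.00 fee); balance $6,909.16
Week 2: opening $6,909.16; interest $219.94 → $7,129.10; payment $895.00; balance $6,234.10
Week 3: opening $6,234.10; interest $219.94 → $6,454.04; payment $895.00; balance $5,559.04
Week 4: opening $5,559.04; interest $219.94 → $5,778.98; payment $895.00; balance $4,883.98
Week 5: opening $4,883.98; interest $219.94 → $5,103.92; payment $895.00; balance $4,208.92
Week 6: opening $4,208.92; interest $219.94 → $4,428.86; payment $895.00; balance $3,533.86
Week 7: opening $3,533.86; interest $219.94 → $3,753.80; payment $895.00; balance $2,858.80
Week 8: opening $2,858.80; interest $219.94 → $3,078.74; payment $895.00; balance $2,183.74
Week 9: opening $2,183.74; interest $219.94 → $2,403.68; payment $895.00; balance $1,508.68
Week 10: opening $1,508.68; interest $219.94 → $1,728.62; payment $895.00; balance $833.62
Week 11: opening $833.62; interest $219.94 → $1,053.56; payment $895.00; balance $158.56
Week 12: opening $158.56; interest $219.94 → $378.50; payment $378.50; balance $0.00

$378.50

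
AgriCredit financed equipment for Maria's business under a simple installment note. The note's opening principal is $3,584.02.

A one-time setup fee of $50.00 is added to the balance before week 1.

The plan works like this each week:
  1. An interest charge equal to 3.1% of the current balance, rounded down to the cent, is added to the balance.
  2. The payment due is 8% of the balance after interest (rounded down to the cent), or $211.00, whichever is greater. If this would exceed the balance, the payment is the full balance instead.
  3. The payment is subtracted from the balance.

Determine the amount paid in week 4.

Week 1: $3,634.02 +$112.65 interest = $3,746.67; pay $299.73 → $3,446.94
Week 2: $3,446.94 +$106.85 interest = $3,553.79; pay $284.30 → $3,269.49
Week 3: $3,269.49 +$101.35 interest = $3,370.84; pay $269.66 → $3,101.18
Week 4: $3,101.18 +$96.13 interest = $3,197.31; pay $255.78 → $2,941.53

$255.78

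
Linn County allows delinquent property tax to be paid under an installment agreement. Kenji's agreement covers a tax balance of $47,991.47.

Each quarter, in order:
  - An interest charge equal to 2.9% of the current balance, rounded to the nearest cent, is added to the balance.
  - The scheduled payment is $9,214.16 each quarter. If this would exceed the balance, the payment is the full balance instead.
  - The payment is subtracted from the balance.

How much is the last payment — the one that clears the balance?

Quarter 1: $47,991.47 +$1,391.75 interest = $49,383.22; pay $9,214.16 → $40,169.06
Quarter 2: $40,169.06 +$1,164.90 interest = $41,333.96; pay $9,214.16 → $32,119.80
Quarter 3: $32,119.80 +$931.47 interest = $33,051.27; pay $9,214.16 → $23,837.11
Quarter 4: $23,837.11 +$691.28 interest = $24,528.39; pay $9,214.16 → $15,314.23
Quarter 5: $15,314.23 +$444.11 interest = $15,758.34; pay $9,214.16 → $6,544.18
Quarter 6: $6,544.18 +$189.78 interest = $6,733.96; pay $6,733.96 → $0.00

$6,733.96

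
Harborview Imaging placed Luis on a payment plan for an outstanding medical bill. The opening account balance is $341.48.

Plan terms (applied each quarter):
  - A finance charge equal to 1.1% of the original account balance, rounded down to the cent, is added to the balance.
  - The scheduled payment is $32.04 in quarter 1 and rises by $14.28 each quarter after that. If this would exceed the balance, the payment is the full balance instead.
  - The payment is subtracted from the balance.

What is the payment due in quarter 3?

Quarter 1: opening $341.48; interest $3.75 → $345.23; payment $32.04; balance $313.19
Quarter 2: opening $313.19; interest $3.75 → $316.94; payment $46.32; balance $270.62
Quarter 3: opening $270.62; interest $3.75 → $274.37; payment $60.60; balance $213.77

$60.60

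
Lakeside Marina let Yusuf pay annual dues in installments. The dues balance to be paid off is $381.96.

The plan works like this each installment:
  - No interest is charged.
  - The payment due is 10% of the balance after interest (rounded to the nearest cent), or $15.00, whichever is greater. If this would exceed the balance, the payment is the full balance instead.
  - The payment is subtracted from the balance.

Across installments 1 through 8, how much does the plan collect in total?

$217.54

# | Opening | Payment | End bal
1 | $381.96 | $38.20 | $343.76
2 | $343.76 | $34.38 | $309.38
3 | $309.38 | $30.94 | $278.44
4 | $278.44 | $27.84 | $250.60
5 | $250.60 | $25.06 | $225.54
6 | $225.54 | $22.55 | $202.99
7 | $202.99 | $20.30 | $182.69
8 | $182.69 | $18.27 | $164.42
Total paid: $217.54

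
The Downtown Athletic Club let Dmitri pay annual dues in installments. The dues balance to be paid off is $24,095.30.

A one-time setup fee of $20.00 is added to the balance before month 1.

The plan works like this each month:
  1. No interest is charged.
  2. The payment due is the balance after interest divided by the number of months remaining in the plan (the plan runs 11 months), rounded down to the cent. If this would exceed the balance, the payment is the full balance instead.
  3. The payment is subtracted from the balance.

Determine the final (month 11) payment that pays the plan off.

Month 1: opening $24,115.30; payment $2,192.30; balance $21,923.00
Month 2: opening $21,923.00; payment $2,192.30; balance $19,730.70
Month 3: opening $19,730.70; payment $2,192.30; balance $17,538.40
Month 4: opening $17,538.40; payment $2,192.30; balance $15,346.10
Month 5: opening $15,346.10; payment $2,192.30; balance $13,153.80
Month 6: opening $13,153.80; payment $2,192.30; balance $10,961.50
Month 7: opening $10,961.50; payment $2,192.30; balance $8,769.20
Month 8: opening $8,769.20; payment $2,192.30; balance $6,576.90
Month 9: opening $6,576.90; payment $2,192.30; balance $4,384.60
Month 10: opening $4,384.60; payment $2,192.30; balance $2,192.30
Month 11: opening $2,192.30; payment $2,192.30; balance $0.00

$2,192.30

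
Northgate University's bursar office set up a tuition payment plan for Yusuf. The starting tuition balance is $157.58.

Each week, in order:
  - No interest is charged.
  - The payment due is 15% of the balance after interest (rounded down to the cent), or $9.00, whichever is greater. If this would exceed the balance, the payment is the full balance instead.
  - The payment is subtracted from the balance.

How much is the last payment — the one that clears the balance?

$5.45

Week 1: $157.58 − $23.63 → $133.95
Week 2: $133.95 − $20.09 → $113.86
Week 3: $113.86 − $17.07 → $96.79
Week 4: $96.79 − $14.51 → $82.28
Week 5: $82.28 − $12.34 → $69.94
Week 6: $69.94 − $10.49 → $59.45
Week 7: $59.45 − $9.00 → $50.45
Week 8: $50.45 − $9.00 → $41.45
Week 9: $41.45 − $9.00 → $32.45
Week 10: $32.45 − $9.00 → $23.45
Week 11: $23.45 − $9.00 → $14.45
Week 12: $14.45 − $9.00 → $5.45
Week 13: $5.45 − $5.45 → $0.00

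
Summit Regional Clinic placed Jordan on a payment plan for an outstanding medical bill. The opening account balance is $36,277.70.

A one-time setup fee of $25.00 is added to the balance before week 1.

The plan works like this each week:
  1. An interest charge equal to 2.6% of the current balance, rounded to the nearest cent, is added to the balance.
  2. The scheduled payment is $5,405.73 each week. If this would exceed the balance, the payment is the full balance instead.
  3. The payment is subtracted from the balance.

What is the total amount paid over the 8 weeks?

$40,430.91

# | Opening | Interest | Payment | End bal
1 | $36,302.70 | $943.87 | $5,405.73 | $31,840.84
2 | $31,840.84 | $827.86 | $5,405.73 | $27,262.97
3 | $27,262.97 | $708.84 | $5,405.73 | $22,566.08
4 | $22,566.08 | $586.72 | $5,405.73 | $17,747.07
5 | $17,747.07 | $461.42 | $5,405.73 | $12,802.76
6 | $12,802.76 | $332.87 | $5,405.73 | $7,729.90
7 | $7,729.90 | $200.98 | $5,405.73 | $2,525.15
8 | $2,525.15 | $65.65 | $2,590.80 | $0.00
Total paid: $40,430.91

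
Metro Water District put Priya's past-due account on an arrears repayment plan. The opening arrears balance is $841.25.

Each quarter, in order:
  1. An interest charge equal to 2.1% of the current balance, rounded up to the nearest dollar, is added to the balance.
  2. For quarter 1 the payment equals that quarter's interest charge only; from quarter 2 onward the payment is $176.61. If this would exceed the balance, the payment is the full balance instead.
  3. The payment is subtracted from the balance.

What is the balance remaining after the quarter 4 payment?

$355.42

Quarter 1: opening $841.25; interest $18.00 → $859.25; payment $18.00; balance $841.25
Quarter 2: opening $841.25; interest $18.00 → $859.25; payment $176.61; balance $682.64
Quarter 3: opening $682.64; interest $15.00 → $697.64; payment $176.61; balance $521.03
Quarter 4: opening $521.03; interest $11.00 → $532.03; payment $176.61; balance $355.42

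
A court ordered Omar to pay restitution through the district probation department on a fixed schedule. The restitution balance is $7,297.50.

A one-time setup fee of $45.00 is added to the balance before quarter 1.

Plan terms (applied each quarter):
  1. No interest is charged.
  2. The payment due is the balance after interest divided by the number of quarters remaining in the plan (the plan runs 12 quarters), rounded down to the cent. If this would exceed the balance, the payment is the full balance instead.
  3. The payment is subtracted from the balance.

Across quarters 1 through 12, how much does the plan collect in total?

$7,342.50

Quarter 1: $7,342.50 − $611.87 → $6,730.63
Quarter 2: $6,730.63 − $611.87 → $6,118.76
Quarter 3: $6,118.76 − $611.87 → $5,506.89
Quarter 4: $5,506.89 − $611.87 → $4,895.02
Quarter 5: $4,895.02 − $611.87 → $4,283.15
Quarter 6: $4,283.15 − $611.87 → $3,671.28
Quarter 7: $3,671.28 − $611.88 → $3,059.40
Quarter 8: $3,059.40 − $611.88 → $2,447.52
Quarter 9: $2,447.52 − $611.88 → $1,835.64
Quarter 10: $1,835.64 − $611.88 → $1,223.76
Quarter 11: $1,223.76 − $611.88 → $611.88
Quarter 12: $611.88 − $611.88 → $0.00
Total paid: $7,342.50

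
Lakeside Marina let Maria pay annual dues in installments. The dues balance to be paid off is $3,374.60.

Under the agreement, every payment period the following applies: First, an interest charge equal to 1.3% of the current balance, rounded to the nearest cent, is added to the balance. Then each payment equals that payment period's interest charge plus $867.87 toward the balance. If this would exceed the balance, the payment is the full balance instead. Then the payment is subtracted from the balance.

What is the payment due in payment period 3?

$889.18

# | Opening | Interest | Payment | End bal
1 | $3,374.60 | $43.87 | $911.74 | $2,506.73
2 | $2,506.73 | $32.59 | $900.46 | $1,638.86
3 | $1,638.86 | $21.31 | $889.18 | $770.99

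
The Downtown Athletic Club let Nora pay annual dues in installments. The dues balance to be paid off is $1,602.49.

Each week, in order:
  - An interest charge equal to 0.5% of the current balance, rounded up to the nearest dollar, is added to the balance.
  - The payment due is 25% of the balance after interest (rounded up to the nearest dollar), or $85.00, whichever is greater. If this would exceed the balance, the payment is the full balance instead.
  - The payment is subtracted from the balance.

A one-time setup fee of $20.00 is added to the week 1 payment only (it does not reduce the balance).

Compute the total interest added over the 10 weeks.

$36.00

Week 1: $1,602.49 +$9.00 interest = $1,611.49; pay $403.00 (+ $20.00 fee) → $1,208.49
Week 2: $1,208.49 +$7.00 interest = $1,215.49; pay $304.00 → $911.49
Week 3: $911.49 +$5.00 interest = $916.49; pay $230.00 → $686.49
Week 4: $686.49 +$4.00 interest = $690.49; pay $173.00 → $517.49
Week 5: $517.49 +$3.00 interest = $520.49; pay $131.00 → $389.49
Week 6: $389.49 +$2.00 interest = $391.49; pay $98.00 → $293.49
Week 7: $293.49 +$2.00 interest = $295.49; pay $85.00 → $210.49
Week 8: $210.49 +$2.00 interest = $212.49; pay $85.00 → $127.49
Week 9: $127.49 +$1.00 interest = $128.49; pay $85.00 → $43.49
Week 10: $43.49 +$1.00 interest = $44.49; pay $44.49 → $0.00
Total interest: $9.00 + $7.00 + $5.00 + $4.00 + $3.00 + $2.00 + $2.00 + $2.00 + $1.00 + $1.00 = $36.00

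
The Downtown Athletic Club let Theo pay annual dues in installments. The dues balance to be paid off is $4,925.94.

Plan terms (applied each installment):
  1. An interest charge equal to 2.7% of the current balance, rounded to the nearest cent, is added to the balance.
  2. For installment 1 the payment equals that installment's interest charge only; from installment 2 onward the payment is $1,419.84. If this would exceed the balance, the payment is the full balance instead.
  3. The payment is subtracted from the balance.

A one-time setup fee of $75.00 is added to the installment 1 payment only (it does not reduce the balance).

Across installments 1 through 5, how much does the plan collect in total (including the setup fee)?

$5,453.70

# | Opening | Interest | Payment | Fee | End bal
1 | $4,925.94 | $133.00 | $133.00 | $75.00 | $4,925.94
2 | $4,925.94 | $133.00 | $1,419.84 | — | $3,639.10
3 | $3,639.10 | $98.26 | $1,419.84 | — | $2,317.52
4 | $2,317.52 | $62.57 | $1,419.84 | — | $960.25
5 | $960.25 | $25.93 | $986.18 | — | $0.00
Total paid: $5,453.70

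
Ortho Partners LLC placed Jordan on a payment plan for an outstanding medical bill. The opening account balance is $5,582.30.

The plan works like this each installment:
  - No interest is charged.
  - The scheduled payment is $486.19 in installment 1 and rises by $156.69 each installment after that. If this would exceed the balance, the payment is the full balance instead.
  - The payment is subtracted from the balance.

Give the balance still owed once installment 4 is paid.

Installment 1: opening $5,582.30; payment $486.19; balance $5,096.11
Installment 2: opening $5,096.11; payment $642.88; balance $4,453.23
Installment 3: opening $4,453.23; payment $799.57; balance $3,653.66
Installment 4: opening $3,653.66; payment $956.26; balance $2,697.40

$2,697.40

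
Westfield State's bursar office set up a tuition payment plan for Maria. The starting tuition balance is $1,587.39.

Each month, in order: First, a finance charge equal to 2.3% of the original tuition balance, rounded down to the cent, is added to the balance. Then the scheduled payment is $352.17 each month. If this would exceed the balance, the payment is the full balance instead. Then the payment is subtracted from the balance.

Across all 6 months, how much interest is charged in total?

$219.00

# | Opening | Interest | Payment | End bal
1 | $1,587.39 | $36.50 | $352.17 | $1,271.72
2 | $1,271.72 | $36.50 | $352.17 | $956.05
3 | $956.05 | $36.50 | $352.17 | $640.38
4 | $640.38 | $36.50 | $352.17 | $324.71
5 | $324.71 | $36.50 | $352.17 | $9.04
6 | $9.04 | $36.50 | $45.54 | $0.00
Total interest: $36.50 + $36.50 + $36.50 + $36.50 + $36.50 + $36.50 = $219.00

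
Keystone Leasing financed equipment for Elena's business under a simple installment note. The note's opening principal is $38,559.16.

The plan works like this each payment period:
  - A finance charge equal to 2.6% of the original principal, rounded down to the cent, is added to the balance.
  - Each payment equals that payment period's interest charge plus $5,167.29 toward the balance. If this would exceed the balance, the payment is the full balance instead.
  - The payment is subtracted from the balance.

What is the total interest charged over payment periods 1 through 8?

$8,020.24

# | Opening | Interest | Payment | End bal
1 | $38,559.16 | $1,002.53 | $6,169.82 | $33,391.87
2 | $33,391.87 | $1,002.53 | $6,169.82 | $28,224.58
3 | $28,224.58 | $1,002.53 | $6,169.82 | $23,057.29
4 | $23,057.29 | $1,002.53 | $6,169.82 | $17,890.00
5 | $17,890.00 | $1,002.53 | $6,169.82 | $12,722.71
6 | $12,722.71 | $1,002.53 | $6,169.82 | $7,555.42
7 | $7,555.42 | $1,002.53 | $6,169.82 | $2,388.13
8 | $2,388.13 | $1,002.53 | $3,390.66 | $0.00
Total interest: $1,002.53 + $1,002.53 + $1,002.53 + $1,002.53 + $1,002.53 + $1,002.53 + $1,002.53 + $1,002.53 = $8,020.24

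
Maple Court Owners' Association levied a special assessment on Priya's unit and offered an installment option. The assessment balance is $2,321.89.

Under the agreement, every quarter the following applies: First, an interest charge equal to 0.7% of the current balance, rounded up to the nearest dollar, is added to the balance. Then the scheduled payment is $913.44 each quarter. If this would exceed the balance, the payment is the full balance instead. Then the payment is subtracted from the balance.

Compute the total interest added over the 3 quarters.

$31.00

Quarter 1: $2,321.89 +$17.00 interest = $2,338.89; pay $913.44 → $1,425.45
Quarter 2: $1,425.45 +$10.00 interest = $1,435.45; pay $913.44 → $522.01
Quarter 3: $522.01 +$4.00 interest = $526.01; pay $526.01 → $0.00
Total interest: $17.00 + $10.00 + $4.00 = $31.00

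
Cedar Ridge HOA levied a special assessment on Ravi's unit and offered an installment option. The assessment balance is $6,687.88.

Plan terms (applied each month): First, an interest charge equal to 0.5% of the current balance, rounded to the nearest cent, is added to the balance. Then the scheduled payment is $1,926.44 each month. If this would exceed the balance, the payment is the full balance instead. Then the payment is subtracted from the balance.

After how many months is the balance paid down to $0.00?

4

Month 1: $6,687.88 +$33.44 interest = $6,721.32; pay $1,926.44 → $4,794.88
Month 2: $4,794.88 +$23.97 interest = $4,818.85; pay $1,926.44 → $2,892.41
Month 3: $2,892.41 +$14.46 interest = $2,906.87; pay $1,926.44 → $980.43
Month 4: $980.43 +$4.90 interest = $985.33; pay $985.33 → $0.00
Balance reaches $0.00 in month 4.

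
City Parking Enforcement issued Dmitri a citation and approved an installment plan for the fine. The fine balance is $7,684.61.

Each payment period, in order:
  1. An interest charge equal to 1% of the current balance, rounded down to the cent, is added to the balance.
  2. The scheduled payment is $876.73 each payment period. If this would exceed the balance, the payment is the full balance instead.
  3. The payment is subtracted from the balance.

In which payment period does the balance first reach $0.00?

# | Opening | Interest | Payment | End bal
1 | $7,684.61 | $76.84 | $876.73 | $6,884.72
2 | $6,884.72 | $68.84 | $876.73 | $6,076.83
3 | $6,076.83 | $60.76 | $876.73 | $5,260.86
4 | $5,260.86 | $52.60 | $876.73 | $4,436.73
5 | $4,436.73 | $44.36 | $876.73 | $3,604.36
6 | $3,604.36 | $36.04 | $876.73 | $2,763.67
7 | $2,763.67 | $27.63 | $876.73 | $1,914.57
8 | $1,914.57 | $19.14 | $876.73 | $1,056.98
9 | $1,056.98 | $10.56 | $876.73 | $190.81
10 | $190.81 | $1.90 | $192.71 | $0.00
Balance reaches $0.00 in payment period 10.

10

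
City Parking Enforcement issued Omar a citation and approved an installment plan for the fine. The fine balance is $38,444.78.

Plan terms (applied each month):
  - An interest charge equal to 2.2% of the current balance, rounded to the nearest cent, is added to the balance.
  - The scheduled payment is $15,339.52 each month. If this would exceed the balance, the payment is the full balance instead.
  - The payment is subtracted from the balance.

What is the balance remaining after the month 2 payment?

Month 1: opening $38,444.78; interest $845.79 → $39,290.57; payment $15,339.52; balance $23,951.05
Month 2: opening $23,951.05; interest $526.92 → $24,477.97; payment $15,339.52; balance $9,138.45

$9,138.45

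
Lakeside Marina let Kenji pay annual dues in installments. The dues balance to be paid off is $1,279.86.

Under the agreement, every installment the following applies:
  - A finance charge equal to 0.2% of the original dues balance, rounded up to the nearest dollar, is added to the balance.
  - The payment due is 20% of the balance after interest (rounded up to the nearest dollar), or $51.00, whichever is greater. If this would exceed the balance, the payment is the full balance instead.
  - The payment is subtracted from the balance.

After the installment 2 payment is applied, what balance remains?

$822.86

# | Opening | Interest | Payment | End bal
1 | $1,279.86 | $3.00 | $257.00 | $1,025.86
2 | $1,025.86 | $3.00 | $206.00 | $822.86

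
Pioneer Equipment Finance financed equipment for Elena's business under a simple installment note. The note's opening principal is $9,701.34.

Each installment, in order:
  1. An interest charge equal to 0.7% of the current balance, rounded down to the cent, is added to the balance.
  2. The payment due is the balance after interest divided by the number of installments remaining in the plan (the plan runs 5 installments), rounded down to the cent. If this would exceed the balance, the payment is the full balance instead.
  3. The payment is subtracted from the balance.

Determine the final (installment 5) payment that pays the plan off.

Installment 1: $9,701.34 +$67.90 interest = $9,769.24; pay $1,953.84 → $7,815.40
Installment 2: $7,815.40 +$54.70 interest = $7,870.10; pay $1,967.52 → $5,902.58
Installment 3: $5,902.58 +$41.31 interest = $5,943.89; pay $1,981.29 → $3,962.60
Installment 4: $3,962.60 +$27.73 interest = $3,990.33; pay $1,995.16 → $1,995.17
Installment 5: $1,995.17 +$13.96 interest = $2,009.13; pay $2,009.13 → $0.00

$2,009.13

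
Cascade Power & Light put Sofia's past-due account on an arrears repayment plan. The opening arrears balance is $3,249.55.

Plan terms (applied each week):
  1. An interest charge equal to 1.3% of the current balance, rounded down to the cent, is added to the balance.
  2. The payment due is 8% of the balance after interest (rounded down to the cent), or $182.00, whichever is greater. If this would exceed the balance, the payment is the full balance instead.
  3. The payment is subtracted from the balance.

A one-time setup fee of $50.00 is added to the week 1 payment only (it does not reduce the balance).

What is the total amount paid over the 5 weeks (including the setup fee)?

# | Opening | Interest | Payment | Fee | End bal
1 | $3,249.55 | $42.24 | $263.34 | $50.00 | $3,028.45
2 | $3,028.45 | $39.36 | $245.42 | — | $2,822.39
3 | $2,822.39 | $36.69 | $228.72 | — | $2,630.36
4 | $2,630.36 | $34.19 | $213.16 | — | $2,451.39
5 | $2,451.39 | $31.86 | $198.66 | — | $2,284.59
Total paid: $1,199.30

$1,199.30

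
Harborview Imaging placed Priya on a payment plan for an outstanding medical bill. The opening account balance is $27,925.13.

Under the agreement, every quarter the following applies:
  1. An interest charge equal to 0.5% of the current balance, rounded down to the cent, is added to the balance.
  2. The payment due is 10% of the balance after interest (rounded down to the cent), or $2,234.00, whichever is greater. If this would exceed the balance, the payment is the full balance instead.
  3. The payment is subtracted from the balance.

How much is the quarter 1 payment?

$2,806.47

Quarter 1: opening $27,925.13; interest $139.62 → $28,064.75; payment $2,806.47; balance $25,258.28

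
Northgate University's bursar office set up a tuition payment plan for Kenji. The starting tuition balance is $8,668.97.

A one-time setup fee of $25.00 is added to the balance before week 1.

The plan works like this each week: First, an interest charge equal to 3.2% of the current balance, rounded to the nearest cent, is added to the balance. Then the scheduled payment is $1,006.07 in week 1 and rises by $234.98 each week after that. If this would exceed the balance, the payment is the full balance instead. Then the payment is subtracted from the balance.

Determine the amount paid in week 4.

Week 1: opening $8,693.97; interest $278.21 → $8,972.18; payment $1,006.07; balance $7,966.11
Week 2: opening $7,966.11; interest $254.92 → $8,221.03; payment $1,241.05; balance $6,979.98
Week 3: opening $6,979.98; interest $223.36 → $7,203.34; payment $1,476.03; balance $5,727.31
Week 4: opening $5,727.31; interest $183.27 → $5,910.58; payment $1,711.01; balance $4,199.57

$1,711.01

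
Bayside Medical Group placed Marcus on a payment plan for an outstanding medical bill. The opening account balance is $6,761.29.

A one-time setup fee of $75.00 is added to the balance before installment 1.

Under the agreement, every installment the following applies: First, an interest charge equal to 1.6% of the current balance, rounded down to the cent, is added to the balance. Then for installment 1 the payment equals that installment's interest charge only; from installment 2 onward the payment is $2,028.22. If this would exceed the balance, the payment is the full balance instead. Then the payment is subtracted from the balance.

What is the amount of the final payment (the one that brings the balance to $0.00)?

$1,002.95

Installment 1: opening $6,836.29; interest $109.38 → $6,945.67; payment $109.38; balance $6,836.29
Installment 2: opening $6,836.29; interest $109.38 → $6,945.67; payment $2,028.22; balance $4,917.45
Installment 3: opening $4,917.45; interest $78.67 → $4,996.12; payment $2,028.22; balance $2,967.90
Installment 4: opening $2,967.90; interest $47.48 → $3,015.38; payment $2,028.22; balance $987.16
Installment 5: opening $987.16; interest $15.79 → $1,002.95; payment $1,002.95; balance $0.00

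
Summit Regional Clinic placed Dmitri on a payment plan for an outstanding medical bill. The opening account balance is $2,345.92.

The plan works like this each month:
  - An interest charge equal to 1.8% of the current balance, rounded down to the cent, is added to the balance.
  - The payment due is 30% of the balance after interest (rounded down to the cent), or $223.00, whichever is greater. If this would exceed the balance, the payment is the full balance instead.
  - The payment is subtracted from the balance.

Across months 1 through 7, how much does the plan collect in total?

$2,476.08

# | Opening | Interest | Payment | End bal
1 | $2,345.92 | $42.22 | $716.44 | $1,671.70
2 | $1,671.70 | $30.09 | $510.53 | $1,191.26
3 | $1,191.26 | $21.44 | $363.81 | $848.89
4 | $848.89 | $15.28 | $259.25 | $604.92
5 | $604.92 | $10.88 | $223.00 | $392.80
6 | $392.80 | $7.07 | $223.00 | $176.87
7 | $176.87 | $3.18 | $180.05 | $0.00
Total paid: $2,476.08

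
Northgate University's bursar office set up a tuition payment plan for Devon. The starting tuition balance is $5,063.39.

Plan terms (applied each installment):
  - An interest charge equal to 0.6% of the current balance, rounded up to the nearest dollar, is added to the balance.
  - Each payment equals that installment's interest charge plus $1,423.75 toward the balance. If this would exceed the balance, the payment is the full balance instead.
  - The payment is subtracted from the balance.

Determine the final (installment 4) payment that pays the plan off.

$797.14

Installment 1: opening $5,063.39; interest $31.00 → $5,094.39; payment $1,454.75; balance $3,639.64
Installment 2: opening $3,639.64; interest $22.00 → $3,661.64; payment $1,445.75; balance $2,215.89
Installment 3: opening $2,215.89; interest $14.00 → $2,229.89; payment $1,437.75; balance $792.14
Installment 4: opening $792.14; interest $5.00 → $797.14; payment $797.14; balance $0.00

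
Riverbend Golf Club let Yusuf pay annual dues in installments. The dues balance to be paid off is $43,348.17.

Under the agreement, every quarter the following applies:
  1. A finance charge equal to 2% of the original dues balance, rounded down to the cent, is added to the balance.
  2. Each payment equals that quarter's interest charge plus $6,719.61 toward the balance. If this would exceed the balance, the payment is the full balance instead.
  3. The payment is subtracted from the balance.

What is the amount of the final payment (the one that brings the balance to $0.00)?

$3,897.47

# | Opening | Interest | Payment | End bal
1 | $43,348.17 | $866.96 | $7,586.57 | $36,628.56
2 | $36,628.56 | $866.96 | $7,586.57 | $29,908.95
3 | $29,908.95 | $866.96 | $7,586.57 | $23,189.34
4 | $23,189.34 | $866.96 | $7,586.57 | $16,469.73
5 | $16,469.73 | $866.96 | $7,586.57 | $9,750.12
6 | $9,750.12 | $866.96 | $7,586.57 | $3,030.51
7 | $3,030.51 | $866.96 | $3,897.47 | $0.00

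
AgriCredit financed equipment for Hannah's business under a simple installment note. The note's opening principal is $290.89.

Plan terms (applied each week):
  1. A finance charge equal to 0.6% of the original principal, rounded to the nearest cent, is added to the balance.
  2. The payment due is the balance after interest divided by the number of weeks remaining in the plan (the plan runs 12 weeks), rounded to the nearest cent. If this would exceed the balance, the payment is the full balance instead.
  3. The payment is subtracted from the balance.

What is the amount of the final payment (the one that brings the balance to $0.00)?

# | Opening | Interest | Payment | End bal
1 | $290.89 | $1.75 | $24.39 | $268.25
2 | $268.25 | $1.75 | $24.55 | $245.45
3 | $245.45 | $1.75 | $24.72 | $222.48
4 | $222.48 | $1.75 | $24.91 | $199.32
5 | $199.32 | $1.75 | $25.13 | $175.94
6 | $175.94 | $1.75 | $25.38 | $152.31
7 | $152.31 | $1.75 | $25.68 | $128.38
8 | $128.38 | $1.75 | $26.03 | $104.10
9 | $104.10 | $1.75 | $26.46 | $79.39
10 | $79.39 | $1.75 | $27.05 | $54.09
11 | $54.09 | $1.75 | $27.92 | $27.92
12 | $27.92 | $1.75 | $29.67 | $0.00

$29.67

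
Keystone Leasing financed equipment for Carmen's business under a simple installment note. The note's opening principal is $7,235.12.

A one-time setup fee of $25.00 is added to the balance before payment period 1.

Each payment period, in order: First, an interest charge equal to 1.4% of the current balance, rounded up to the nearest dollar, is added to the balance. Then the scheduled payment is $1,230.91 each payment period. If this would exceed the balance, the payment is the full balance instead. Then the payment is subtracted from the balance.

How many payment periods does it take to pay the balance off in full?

7

Payment period 1: $7,260.12 +$102.00 interest = $7,362.12; pay $1,230.91 → $6,131.21
Payment period 2: $6,131.21 +$86.00 interest = $6,217.21; pay $1,230.91 → $4,986.30
Payment period 3: $4,986.30 +$70.00 interest = $5,056.30; pay $1,230.91 → $3,825.39
Payment period 4: $3,825.39 +$54.00 interest = $3,879.39; pay $1,230.91 → $2,648.48
Payment period 5: $2,648.48 +$38.00 interest = $2,686.48; pay $1,230.91 → $1,455.57
Payment period 6: $1,455.57 +$21.00 interest = $1,476.57; pay $1,230.91 → $245.66
Payment period 7: $245.66 +$4.00 interest = $249.66; pay $249.66 → $0.00
Balance reaches $0.00 in payment period 7.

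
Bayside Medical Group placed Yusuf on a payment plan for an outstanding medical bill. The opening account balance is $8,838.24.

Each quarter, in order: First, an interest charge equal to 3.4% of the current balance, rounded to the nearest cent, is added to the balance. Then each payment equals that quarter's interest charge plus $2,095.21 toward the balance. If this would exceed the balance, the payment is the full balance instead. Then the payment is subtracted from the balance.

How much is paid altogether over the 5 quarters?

$9,628.37

Quarter 1: $8,838.24 +$300.50 interest = $9,138.74; pay $2,395.71 → $6,743.03
Quarter 2: $6,743.03 +$229.26 interest = $6,972.29; pay $2,324.47 → $4,647.82
Quarter 3: $4,647.82 +$158.03 interest = $4,805.85; pay $2,253.24 → $2,552.61
Quarter 4: $2,552.61 +$86.79 interest = $2,639.40; pay $2,182.00 → $457.40
Quarter 5: $457.40 +$15.55 interest = $472.95; pay $472.95 → $0.00
Total paid: $9,628.37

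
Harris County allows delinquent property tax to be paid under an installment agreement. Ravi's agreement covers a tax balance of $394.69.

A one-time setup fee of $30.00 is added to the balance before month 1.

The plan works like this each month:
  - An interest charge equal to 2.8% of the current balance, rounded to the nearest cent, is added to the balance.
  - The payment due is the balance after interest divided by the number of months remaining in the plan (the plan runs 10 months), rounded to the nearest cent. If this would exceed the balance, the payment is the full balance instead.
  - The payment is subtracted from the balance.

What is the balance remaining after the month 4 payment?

$284.56

Month 1: opening $424.69; interest $11.89 → $436.58; payment $43.66; balance $392.92
Month 2: opening $392.92; interest $11.00 → $403.92; payment $44.88; balance $359.04
Month 3: opening $359.04; interest $10.05 → $369.09; payment $46.14; balance $322.95
Month 4: opening $322.95; interest $9.04 → $331.99; payment $47.43; balance $284.56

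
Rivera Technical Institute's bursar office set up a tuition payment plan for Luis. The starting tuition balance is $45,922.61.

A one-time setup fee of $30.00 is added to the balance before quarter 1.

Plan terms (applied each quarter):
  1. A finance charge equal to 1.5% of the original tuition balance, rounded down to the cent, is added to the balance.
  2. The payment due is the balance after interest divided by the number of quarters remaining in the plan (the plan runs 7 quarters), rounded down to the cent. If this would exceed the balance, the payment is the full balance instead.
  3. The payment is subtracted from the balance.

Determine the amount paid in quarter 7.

# | Opening | Interest | Payment | End bal
1 | $45,952.61 | $688.83 | $6,663.06 | $39,978.38
2 | $39,978.38 | $688.83 | $6,777.86 | $33,889.35
3 | $33,889.35 | $688.83 | $6,915.63 | $27,662.55
4 | $27,662.55 | $688.83 | $7,087.84 | $21,263.54
5 | $21,263.54 | $688.83 | $7,317.45 | $14,634.92
6 | $14,634.92 | $688.83 | $7,661.87 | $7,661.88
7 | $7,661.88 | $688.83 | $8,350.71 | $0.00

$8,350.71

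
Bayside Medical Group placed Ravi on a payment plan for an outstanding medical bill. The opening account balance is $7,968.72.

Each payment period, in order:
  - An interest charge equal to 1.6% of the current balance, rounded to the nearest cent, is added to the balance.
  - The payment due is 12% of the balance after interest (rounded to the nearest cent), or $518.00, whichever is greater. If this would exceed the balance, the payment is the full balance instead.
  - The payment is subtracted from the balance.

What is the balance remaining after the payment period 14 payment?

Payment period 1: $7,968.72 +$127.50 interest = $8,096.22; pay $971.55 → $7,124.67
Payment period 2: $7,124.67 +$113.99 interest = $7,238.66; pay $868.64 → $6,370.02
Payment period 3: $6,370.02 +$101.92 interest = $6,471.94; pay $776.63 → $5,695.31
Payment period 4: $5,695.31 +$91.12 interest = $5,786.43; pay $694.37 → $5,092.06
Payment period 5: $5,092.06 +$81.47 interest = $5,173.53; pay $620.82 → $4,552.71
Payment period 6: $4,552.71 +$72.84 interest = $4,625.55; pay $555.07 → $4,070.48
Payment period 7: $4,070.48 +$65.13 interest = $4,135.61; pay $518.00 → $3,617.61
Payment period 8: $3,617.61 +$57.88 interest = $3,675.49; pay $518.00 → $3,157.49
Payment period 9: $3,157.49 +$50.52 interest = $3,208.01; pay $518.00 → $2,690.01
Payment period 10: $2,690.01 +$43.04 interest = $2,733.05; pay $518.00 → $2,215.05
Payment period 11: $2,215.05 +$35.44 interest = $2,250.49; pay $518.00 → $1,732.49
Payment period 12: $1,732.49 +$27.72 interest = $1,760.21; pay $518.00 → $1,242.21
Payment period 13: $1,242.21 +$19.88 interest = $1,262.09; pay $518.00 → $744.09
Payment period 14: $744.09 +$11.91 interest = $756.00; pay $518.00 → $238.00

$238.00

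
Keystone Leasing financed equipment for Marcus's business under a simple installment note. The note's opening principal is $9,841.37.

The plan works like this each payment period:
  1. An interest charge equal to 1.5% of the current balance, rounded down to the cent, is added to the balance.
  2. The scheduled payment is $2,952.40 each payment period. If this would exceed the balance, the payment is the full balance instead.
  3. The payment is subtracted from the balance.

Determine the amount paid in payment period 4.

# | Opening | Interest | Payment | End bal
1 | $9,841.37 | $147.62 | $2,952.40 | $7,036.59
2 | $7,036.59 | $105.54 | $2,952.40 | $4,189.73
3 | $4,189.73 | $62.84 | $2,952.40 | $1,300.17
4 | $1,300.17 | $19.50 | $1,319.67 | $0.00

$1,319.67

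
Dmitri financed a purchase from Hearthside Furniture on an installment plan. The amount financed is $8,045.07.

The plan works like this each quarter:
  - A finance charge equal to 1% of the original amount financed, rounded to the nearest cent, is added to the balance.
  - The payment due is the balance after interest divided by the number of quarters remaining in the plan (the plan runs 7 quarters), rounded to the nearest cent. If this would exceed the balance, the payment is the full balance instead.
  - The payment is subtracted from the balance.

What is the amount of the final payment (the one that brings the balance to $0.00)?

Quarter 1: $8,045.07 +$80.45 interest = $8,125.52; pay $1,160.79 → $6,964.73
Quarter 2: $6,964.73 +$80.45 interest = $7,045.18; pay $1,174.20 → $5,870.98
Quarter 3: $5,870.98 +$80.45 interest = $5,951.43; pay $1,190.29 → $4,761.14
Quarter 4: $4,761.14 +$80.45 interest = $4,841.59; pay $1,210.40 → $3,631.19
Quarter 5: $3,631.19 +$80.45 interest = $3,711.64; pay $1,237.21 → $2,474.43
Quarter 6: $2,474.43 +$80.45 interest = $2,554.88; pay $1,277.44 → $1,277.44
Quarter 7: $1,277.44 +$80.45 interest = $1,357.89; pay $1,357.89 → $0.00

$1,357.89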